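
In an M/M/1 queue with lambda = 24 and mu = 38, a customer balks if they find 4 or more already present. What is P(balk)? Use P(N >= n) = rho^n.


P(N >= 4) = rho^4 = (24/38)^4 = 0.1591

0.1591


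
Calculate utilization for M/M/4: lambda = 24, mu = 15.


rho = lambda/(c*mu) = 24/(4*15) = 0.4

0.4


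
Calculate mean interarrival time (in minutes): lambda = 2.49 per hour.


Mean interarrival time = 60/lambda = 60/2.49 = 24.1 minutes

24.1 minutes


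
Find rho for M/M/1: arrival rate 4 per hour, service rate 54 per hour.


rho = lambda/mu = 4/54 = 0.0741

0.0741


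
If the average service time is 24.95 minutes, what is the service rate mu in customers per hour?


mu = 60 / avg_service_time = 60 / 24.95 = 2.4 per hour

2.4 per hour


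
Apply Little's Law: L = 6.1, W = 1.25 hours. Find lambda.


lambda = L / W = 6.1 / 1.25 = 4.88 per hour

4.88 per hour


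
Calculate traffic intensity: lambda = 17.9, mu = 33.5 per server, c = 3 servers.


rho = lambda / (c * mu) = 17.9 / (3 * 33.5) = 0.1781

0.1781


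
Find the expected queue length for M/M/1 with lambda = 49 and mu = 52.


rho = 49/52; Lq = rho^2/(1-rho) = 15.39

15.39


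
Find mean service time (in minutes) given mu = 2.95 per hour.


Mean service time = 60/mu = 60/2.95 = 20.34 minutes

20.34 minutes


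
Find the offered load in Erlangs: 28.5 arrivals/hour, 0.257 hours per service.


Offered load a = lambda * E[S] = 28.5 * 0.257 = 7.32 Erlangs

7.32 Erlangs


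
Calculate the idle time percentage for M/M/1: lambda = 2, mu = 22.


Idle fraction = (1 - rho) * 100 = (1 - 2/22) * 100 = 90.9%

90.9%


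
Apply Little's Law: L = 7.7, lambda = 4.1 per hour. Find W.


W = L / lambda = 7.7 / 4.1 = 1.878 hours

1.878 hours


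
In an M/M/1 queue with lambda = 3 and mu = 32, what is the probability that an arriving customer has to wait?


P(wait) = rho = lambda/mu = 3/32 = 0.0938

0.0938


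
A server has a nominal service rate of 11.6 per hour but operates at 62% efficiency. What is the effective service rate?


Effective rate = mu * efficiency = 11.6 * 0.62 = 7.19 per hour

7.19 per hour


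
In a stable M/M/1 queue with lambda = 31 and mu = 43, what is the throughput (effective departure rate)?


For a stable queue (lambda < mu), throughput = lambda = 31 per hour

31 per hour


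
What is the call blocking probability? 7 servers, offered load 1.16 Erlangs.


B(N,A) = (A^N/N!) / sum(A^k/k!, k=0..N) with N=7, A=1.16 = 0.0002

0.0002


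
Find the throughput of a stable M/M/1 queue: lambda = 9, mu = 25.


For a stable queue (lambda < mu), throughput = lambda = 9 per hour

9 per hour


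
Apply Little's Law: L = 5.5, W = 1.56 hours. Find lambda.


lambda = L / W = 5.5 / 1.56 = 3.53 per hour

3.53 per hour


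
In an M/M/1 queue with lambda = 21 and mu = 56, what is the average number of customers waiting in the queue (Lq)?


rho = 21/56; Lq = rho^2/(1-rho) = 0.23

0.23


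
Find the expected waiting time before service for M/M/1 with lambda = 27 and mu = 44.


rho = 27/44; Wq = rho/(mu - lambda) = 0.0361 hours

0.0361 hours


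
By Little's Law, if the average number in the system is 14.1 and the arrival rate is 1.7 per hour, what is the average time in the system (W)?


W = L / lambda = 14.1 / 1.7 = 8.2941 hours

8.2941 hours


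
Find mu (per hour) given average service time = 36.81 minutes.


mu = 60 / avg_service_time = 60 / 36.81 = 1.63 per hour

1.63 per hour


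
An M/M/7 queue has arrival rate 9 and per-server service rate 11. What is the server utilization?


rho = lambda/(c*mu) = 9/(7*11) = 0.1169

0.1169


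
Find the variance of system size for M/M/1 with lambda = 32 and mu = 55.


rho = 32/55; Var(N) = rho/(1-rho)^2 = 3.33

3.33


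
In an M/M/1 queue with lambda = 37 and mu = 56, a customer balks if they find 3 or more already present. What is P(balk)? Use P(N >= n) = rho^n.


P(N >= 3) = rho^3 = (37/56)^3 = 0.2884

0.2884


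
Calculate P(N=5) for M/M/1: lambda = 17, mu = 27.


rho = 17/27; P(n) = (1-rho)*rho^n = (1-17/27)*(17/27)^5 = 0.0366

0.0366


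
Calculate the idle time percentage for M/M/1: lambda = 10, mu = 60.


Idle fraction = (1 - rho) * 100 = (1 - 10/60) * 100 = 83.3%

83.3%


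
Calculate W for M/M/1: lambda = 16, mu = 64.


W = 1/(mu - lambda) = 1/(64 - 16) = 0.0208 hours

0.0208 hours


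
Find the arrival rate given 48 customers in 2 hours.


lambda = total arrivals / time = 48 / 2 = 24.0 per hour

24.0 per hour


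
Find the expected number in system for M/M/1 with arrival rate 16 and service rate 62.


rho = 16/62; L = rho/(1-rho) = 0.35

0.35


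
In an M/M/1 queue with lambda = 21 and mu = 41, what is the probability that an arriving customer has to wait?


P(wait) = rho = lambda/mu = 21/41 = 0.5122

0.5122


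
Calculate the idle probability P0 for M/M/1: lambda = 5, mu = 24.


P0 = 1 - rho = 1 - 5/24 = 0.7917

0.7917


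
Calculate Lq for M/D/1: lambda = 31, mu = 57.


M/D/1: Lq = rho^2 / (2*(1-rho)) where rho = 31/57; Lq = 0.32

0.32


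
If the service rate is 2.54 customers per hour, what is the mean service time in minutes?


Mean service time = 60/mu = 60/2.54 = 23.62 minutes

23.62 minutes


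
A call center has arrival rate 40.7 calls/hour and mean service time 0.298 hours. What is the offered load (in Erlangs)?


Offered load a = lambda * E[S] = 40.7 * 0.298 = 12.13 Erlangs

12.13 Erlangs


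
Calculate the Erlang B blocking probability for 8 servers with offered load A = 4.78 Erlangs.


B(N,A) = (A^N/N!) / sum(A^k/k!, k=0..N) with N=8, A=4.78 = 0.06

0.06


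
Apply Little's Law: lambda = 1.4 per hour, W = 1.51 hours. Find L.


L = lambda * W = 1.4 * 1.51 = 2.11

2.11


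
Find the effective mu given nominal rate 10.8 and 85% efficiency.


Effective rate = mu * efficiency = 10.8 * 0.85 = 9.18 per hour

9.18 per hour


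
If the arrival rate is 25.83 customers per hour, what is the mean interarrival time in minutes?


Mean interarrival time = 60/lambda = 60/25.83 = 2.32 minutes

2.32 minutes


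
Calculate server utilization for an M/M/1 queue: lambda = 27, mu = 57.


rho = lambda/mu = 27/57 = 0.4737

0.4737


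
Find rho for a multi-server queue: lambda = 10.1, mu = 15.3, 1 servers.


rho = lambda / (c * mu) = 10.1 / (1 * 15.3) = 0.6601

0.6601


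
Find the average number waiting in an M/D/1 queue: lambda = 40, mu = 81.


M/D/1: Lq = rho^2 / (2*(1-rho)) where rho = 40/81; Lq = 0.24

0.24


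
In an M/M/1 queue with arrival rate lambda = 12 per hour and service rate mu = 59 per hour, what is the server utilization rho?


rho = lambda/mu = 12/59 = 0.2034

0.2034


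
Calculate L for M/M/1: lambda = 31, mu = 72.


rho = 31/72; L = rho/(1-rho) = 0.76

0.76


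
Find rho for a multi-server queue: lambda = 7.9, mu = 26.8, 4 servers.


rho = lambda / (c * mu) = 7.9 / (4 * 26.8) = 0.0737

0.0737


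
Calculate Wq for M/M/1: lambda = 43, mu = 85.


rho = 43/85; Wq = rho/(mu - lambda) = 0.012 hours

0.012 hours


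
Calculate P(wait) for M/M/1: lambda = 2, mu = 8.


P(wait) = rho = lambda/mu = 2/8 = 0.25

0.25


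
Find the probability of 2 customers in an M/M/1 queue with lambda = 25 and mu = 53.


rho = 25/53; P(n) = (1-rho)*rho^n = (1-25/53)*(25/53)^2 = 0.1175

0.1175


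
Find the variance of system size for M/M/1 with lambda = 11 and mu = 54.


rho = 11/54; Var(N) = rho/(1-rho)^2 = 0.32

0.32


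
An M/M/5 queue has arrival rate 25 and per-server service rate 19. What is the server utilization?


rho = lambda/(c*mu) = 25/(5*19) = 0.2632

0.2632


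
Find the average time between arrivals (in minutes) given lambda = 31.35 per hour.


Mean interarrival time = 60/lambda = 60/31.35 = 1.91 minutes

1.91 minutes


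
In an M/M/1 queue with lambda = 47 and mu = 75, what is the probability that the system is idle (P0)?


P0 = 1 - rho = 1 - 47/75 = 0.3733

0.3733


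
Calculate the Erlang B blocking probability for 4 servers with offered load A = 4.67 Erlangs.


B(N,A) = (A^N/N!) / sum(A^k/k!, k=0..N) with N=4, A=4.67 = 0.3714

0.3714


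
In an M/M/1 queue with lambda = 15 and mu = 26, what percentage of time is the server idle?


Idle fraction = (1 - rho) * 100 = (1 - 15/26) * 100 = 42.3%

42.3%


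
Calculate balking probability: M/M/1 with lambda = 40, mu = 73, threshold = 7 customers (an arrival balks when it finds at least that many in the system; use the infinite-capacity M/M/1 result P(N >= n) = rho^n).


P(N >= 7) = rho^7 = (40/73)^7 = 0.0148

0.0148


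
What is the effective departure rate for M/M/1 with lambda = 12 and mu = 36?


For a stable queue (lambda < mu), throughput = lambda = 12 per hour

12 per hour


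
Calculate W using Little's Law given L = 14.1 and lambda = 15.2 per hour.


W = L / lambda = 14.1 / 15.2 = 0.9276 hours

0.9276 hours


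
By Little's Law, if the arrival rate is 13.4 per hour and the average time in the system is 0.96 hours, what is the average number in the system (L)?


L = lambda * W = 13.4 * 0.96 = 12.86

12.86


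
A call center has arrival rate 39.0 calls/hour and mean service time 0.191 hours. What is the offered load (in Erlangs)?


Offered load a = lambda * E[S] = 39.0 * 0.191 = 7.45 Erlangs

7.45 Erlangs


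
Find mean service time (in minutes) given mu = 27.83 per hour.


Mean service time = 60/mu = 60/27.83 = 2.16 minutes

2.16 minutes


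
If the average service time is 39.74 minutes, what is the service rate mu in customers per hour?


mu = 60 / avg_service_time = 60 / 39.74 = 1.51 per hour

1.51 per hour


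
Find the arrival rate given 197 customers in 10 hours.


lambda = total arrivals / time = 197 / 10 = 19.7 per hour

19.7 per hour


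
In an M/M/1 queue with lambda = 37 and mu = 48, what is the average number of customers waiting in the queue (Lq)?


rho = 37/48; Lq = rho^2/(1-rho) = 2.59

2.59


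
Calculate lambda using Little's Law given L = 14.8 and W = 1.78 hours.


lambda = L / W = 14.8 / 1.78 = 8.31 per hour

8.31 per hour


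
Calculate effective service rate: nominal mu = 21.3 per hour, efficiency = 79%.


Effective rate = mu * efficiency = 21.3 * 0.79 = 16.83 per hour

16.83 per hour


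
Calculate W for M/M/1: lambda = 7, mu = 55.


W = 1/(mu - lambda) = 1/(55 - 7) = 0.0208 hours

0.0208 hours


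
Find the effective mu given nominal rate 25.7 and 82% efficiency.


Effective rate = mu * efficiency = 25.7 * 0.82 = 21.07 per hour

21.07 per hour


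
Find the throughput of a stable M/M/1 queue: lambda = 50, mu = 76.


For a stable queue (lambda < mu), throughput = lambda = 50 per hour

50 per hour


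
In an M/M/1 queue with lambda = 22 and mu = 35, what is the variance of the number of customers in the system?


rho = 22/35; Var(N) = rho/(1-rho)^2 = 4.56

4.56


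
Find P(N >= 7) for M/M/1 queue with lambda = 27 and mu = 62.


P(N >= 7) = rho^7 = (27/62)^7 = 0.003

0.003


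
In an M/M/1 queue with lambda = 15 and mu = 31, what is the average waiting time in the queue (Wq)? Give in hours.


rho = 15/31; Wq = rho/(mu - lambda) = 0.0302 hours

0.0302 hours


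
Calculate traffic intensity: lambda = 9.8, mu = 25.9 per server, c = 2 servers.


rho = lambda / (c * mu) = 9.8 / (2 * 25.9) = 0.1892

0.1892


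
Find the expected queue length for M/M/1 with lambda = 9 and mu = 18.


rho = 9/18; Lq = rho^2/(1-rho) = 0.5

0.5


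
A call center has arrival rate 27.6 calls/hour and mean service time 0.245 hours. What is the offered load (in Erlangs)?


Offered load a = lambda * E[S] = 27.6 * 0.245 = 6.76 Erlangs

6.76 Erlangs


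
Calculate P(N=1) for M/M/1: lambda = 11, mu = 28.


rho = 11/28; P(n) = (1-rho)*rho^n = (1-11/28)*(11/28)^1 = 0.2385

0.2385


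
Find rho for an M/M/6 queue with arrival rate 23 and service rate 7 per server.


rho = lambda/(c*mu) = 23/(6*7) = 0.5476

0.5476


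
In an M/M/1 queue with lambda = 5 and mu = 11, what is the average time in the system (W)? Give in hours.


W = 1/(mu - lambda) = 1/(11 - 5) = 0.1667 hours

0.1667 hours


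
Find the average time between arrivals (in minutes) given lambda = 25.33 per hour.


Mean interarrival time = 60/lambda = 60/25.33 = 2.37 minutes

2.37 minutes


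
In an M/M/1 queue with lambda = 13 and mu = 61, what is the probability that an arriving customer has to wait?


P(wait) = rho = lambda/mu = 13/61 = 0.2131

0.2131


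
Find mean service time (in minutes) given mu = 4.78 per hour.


Mean service time = 60/mu = 60/4.78 = 12.55 minutes

12.55 minutes


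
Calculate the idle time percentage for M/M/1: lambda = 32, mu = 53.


Idle fraction = (1 - rho) * 100 = (1 - 32/53) * 100 = 39.6%

39.6%


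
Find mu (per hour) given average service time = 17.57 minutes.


mu = 60 / avg_service_time = 60 / 17.57 = 3.41 per hour

3.41 per hour


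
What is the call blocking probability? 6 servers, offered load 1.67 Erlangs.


B(N,A) = (A^N/N!) / sum(A^k/k!, k=0..N) with N=6, A=1.67 = 0.0057

0.0057


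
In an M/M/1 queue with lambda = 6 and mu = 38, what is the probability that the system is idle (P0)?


P0 = 1 - rho = 1 - 6/38 = 0.8421

0.8421


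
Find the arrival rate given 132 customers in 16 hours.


lambda = total arrivals / time = 132 / 16 = 8.25 per hour

8.25 per hour


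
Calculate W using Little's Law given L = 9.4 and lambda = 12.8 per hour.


W = L / lambda = 9.4 / 12.8 = 0.7344 hours

0.7344 hours


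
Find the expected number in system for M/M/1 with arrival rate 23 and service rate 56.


rho = 23/56; L = rho/(1-rho) = 0.7

0.7


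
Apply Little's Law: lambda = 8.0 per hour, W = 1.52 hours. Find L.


L = lambda * W = 8.0 * 1.52 = 12.16

12.16


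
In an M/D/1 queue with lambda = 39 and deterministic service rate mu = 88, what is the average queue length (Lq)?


M/D/1: Lq = rho^2 / (2*(1-rho)) where rho = 39/88; Lq = 0.18

0.18


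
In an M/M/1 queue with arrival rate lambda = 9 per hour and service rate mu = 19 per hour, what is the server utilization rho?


rho = lambda/mu = 9/19 = 0.4737

0.4737


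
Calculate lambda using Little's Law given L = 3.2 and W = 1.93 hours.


lambda = L / W = 3.2 / 1.93 = 1.66 per hour

1.66 per hour


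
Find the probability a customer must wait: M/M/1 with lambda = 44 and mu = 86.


P(wait) = rho = lambda/mu = 44/86 = 0.5116

0.5116


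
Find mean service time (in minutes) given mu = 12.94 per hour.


Mean service time = 60/mu = 60/12.94 = 4.64 minutes

4.64 minutes


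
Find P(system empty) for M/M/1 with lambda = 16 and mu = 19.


P0 = 1 - rho = 1 - 16/19 = 0.1579

0.1579


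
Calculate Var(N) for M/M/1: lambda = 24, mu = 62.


rho = 24/62; Var(N) = rho/(1-rho)^2 = 1.03

1.03


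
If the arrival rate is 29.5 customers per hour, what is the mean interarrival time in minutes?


Mean interarrival time = 60/lambda = 60/29.5 = 2.03 minutes

2.03 minutes


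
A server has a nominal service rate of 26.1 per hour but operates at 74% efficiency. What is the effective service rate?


Effective rate = mu * efficiency = 26.1 * 0.74 = 19.31 per hour

19.31 per hour


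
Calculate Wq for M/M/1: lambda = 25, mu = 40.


rho = 25/40; Wq = rho/(mu - lambda) = 0.0417 hours

0.0417 hours


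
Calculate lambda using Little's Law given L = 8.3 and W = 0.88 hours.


lambda = L / W = 8.3 / 0.88 = 9.43 per hour

9.43 per hour


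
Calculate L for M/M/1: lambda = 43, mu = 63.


rho = 43/63; L = rho/(1-rho) = 2.15

2.15


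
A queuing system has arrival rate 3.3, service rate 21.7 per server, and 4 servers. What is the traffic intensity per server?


rho = lambda / (c * mu) = 3.3 / (4 * 21.7) = 0.038

0.038


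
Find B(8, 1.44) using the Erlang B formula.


B(N,A) = (A^N/N!) / sum(A^k/k!, k=0..N) with N=8, A=1.44 = 0.0001

0.0001


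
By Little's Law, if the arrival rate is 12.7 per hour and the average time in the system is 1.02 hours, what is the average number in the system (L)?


L = lambda * W = 12.7 * 1.02 = 12.95

12.95


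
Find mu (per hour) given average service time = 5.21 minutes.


mu = 60 / avg_service_time = 60 / 5.21 = 11.52 per hour

11.52 per hour


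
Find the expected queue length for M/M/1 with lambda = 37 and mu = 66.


rho = 37/66; Lq = rho^2/(1-rho) = 0.72

0.72


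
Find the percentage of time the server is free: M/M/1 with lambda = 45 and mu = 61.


Idle fraction = (1 - rho) * 100 = (1 - 45/61) * 100 = 26.2%

26.2%


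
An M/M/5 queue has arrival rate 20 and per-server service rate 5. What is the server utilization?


rho = lambda/(c*mu) = 20/(5*5) = 0.8

0.8


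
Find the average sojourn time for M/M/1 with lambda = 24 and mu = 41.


W = 1/(mu - lambda) = 1/(41 - 24) = 0.0588 hours

0.0588 hours


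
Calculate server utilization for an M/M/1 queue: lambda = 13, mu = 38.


rho = lambda/mu = 13/38 = 0.3421

0.3421


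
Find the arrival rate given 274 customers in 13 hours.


lambda = total arrivals / time = 274 / 13 = 21.08 per hour

21.08 per hour


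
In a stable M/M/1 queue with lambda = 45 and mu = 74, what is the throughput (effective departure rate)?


For a stable queue (lambda < mu), throughput = lambda = 45 per hour

45 per hour


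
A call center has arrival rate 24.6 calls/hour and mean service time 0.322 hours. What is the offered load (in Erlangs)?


Offered load a = lambda * E[S] = 24.6 * 0.322 = 7.92 Erlangs

7.92 Erlangs


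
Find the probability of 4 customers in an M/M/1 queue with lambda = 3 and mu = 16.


rho = 3/16; P(n) = (1-rho)*rho^n = (1-3/16)*(3/16)^4 = 0.001

0.001


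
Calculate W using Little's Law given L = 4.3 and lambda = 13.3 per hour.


W = L / lambda = 4.3 / 13.3 = 0.3233 hours

0.3233 hours


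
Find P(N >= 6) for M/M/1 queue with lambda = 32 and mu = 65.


P(N >= 6) = rho^6 = (32/65)^6 = 0.0142

0.0142


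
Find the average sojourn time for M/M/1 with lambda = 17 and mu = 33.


W = 1/(mu - lambda) = 1/(33 - 17) = 0.0625 hours

0.0625 hours


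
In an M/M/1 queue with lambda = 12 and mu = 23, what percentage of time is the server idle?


Idle fraction = (1 - rho) * 100 = (1 - 12/23) * 100 = 47.8%

47.8%


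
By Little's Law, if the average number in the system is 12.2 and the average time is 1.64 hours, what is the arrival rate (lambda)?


lambda = L / W = 12.2 / 1.64 = 7.44 per hour

7.44 per hour


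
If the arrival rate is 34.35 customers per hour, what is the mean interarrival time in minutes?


Mean interarrival time = 60/lambda = 60/34.35 = 1.75 minutes

1.75 minutes


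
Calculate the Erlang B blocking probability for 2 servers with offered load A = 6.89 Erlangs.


B(N,A) = (A^N/N!) / sum(A^k/k!, k=0..N) with N=2, A=6.89 = 0.7505

0.7505


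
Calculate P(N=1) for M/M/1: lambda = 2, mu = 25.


rho = 2/25; P(n) = (1-rho)*rho^n = (1-2/25)*(2/25)^1 = 0.0736

0.0736


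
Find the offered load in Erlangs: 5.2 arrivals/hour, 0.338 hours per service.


Offered load a = lambda * E[S] = 5.2 * 0.338 = 1.76 Erlangs

1.76 Erlangs


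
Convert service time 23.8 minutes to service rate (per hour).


mu = 60 / avg_service_time = 60 / 23.8 = 2.52 per hour

2.52 per hour


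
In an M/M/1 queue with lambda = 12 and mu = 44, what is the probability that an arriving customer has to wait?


P(wait) = rho = lambda/mu = 12/44 = 0.2727

0.2727


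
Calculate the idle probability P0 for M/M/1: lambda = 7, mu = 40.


P0 = 1 - rho = 1 - 7/40 = 0.825

0.825


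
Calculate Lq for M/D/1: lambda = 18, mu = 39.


M/D/1: Lq = rho^2 / (2*(1-rho)) where rho = 18/39; Lq = 0.2

0.2


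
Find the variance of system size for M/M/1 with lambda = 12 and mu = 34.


rho = 12/34; Var(N) = rho/(1-rho)^2 = 0.84

0.84


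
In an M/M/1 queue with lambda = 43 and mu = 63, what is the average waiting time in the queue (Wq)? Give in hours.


rho = 43/63; Wq = rho/(mu - lambda) = 0.0341 hours

0.0341 hours


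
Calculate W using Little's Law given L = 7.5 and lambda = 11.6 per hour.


W = L / lambda = 7.5 / 11.6 = 0.6466 hours

0.6466 hours


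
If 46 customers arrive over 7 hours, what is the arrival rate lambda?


lambda = total arrivals / time = 46 / 7 = 6.57 per hour

6.57 per hour


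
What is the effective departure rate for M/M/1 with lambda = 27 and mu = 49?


For a stable queue (lambda < mu), throughput = lambda = 27 per hour

27 per hour


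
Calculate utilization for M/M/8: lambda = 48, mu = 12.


rho = lambda/(c*mu) = 48/(8*12) = 0.5

0.5


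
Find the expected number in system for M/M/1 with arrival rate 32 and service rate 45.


rho = 32/45; L = rho/(1-rho) = 2.46

2.46


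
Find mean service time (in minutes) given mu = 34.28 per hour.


Mean service time = 60/mu = 60/34.28 = 1.75 minutes

1.75 minutes


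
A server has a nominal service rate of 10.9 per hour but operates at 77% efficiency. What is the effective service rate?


Effective rate = mu * efficiency = 10.9 * 0.77 = 8.39 per hour

8.39 per hour


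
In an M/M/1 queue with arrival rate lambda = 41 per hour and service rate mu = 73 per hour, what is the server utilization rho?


rho = lambda/mu = 41/73 = 0.5616

0.5616


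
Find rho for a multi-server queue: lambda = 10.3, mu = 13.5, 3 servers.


rho = lambda / (c * mu) = 10.3 / (3 * 13.5) = 0.2543

0.2543


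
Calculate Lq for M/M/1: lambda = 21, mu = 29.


rho = 21/29; Lq = rho^2/(1-rho) = 1.9

1.9


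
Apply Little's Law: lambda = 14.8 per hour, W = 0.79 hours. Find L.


L = lambda * W = 14.8 * 0.79 = 11.69

11.69


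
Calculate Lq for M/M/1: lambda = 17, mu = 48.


rho = 17/48; Lq = rho^2/(1-rho) = 0.19

0.19


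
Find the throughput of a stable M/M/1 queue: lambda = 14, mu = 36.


For a stable queue (lambda < mu), throughput = lambda = 14 per hour

14 per hour


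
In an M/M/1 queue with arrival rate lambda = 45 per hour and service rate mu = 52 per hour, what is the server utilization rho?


rho = lambda/mu = 45/52 = 0.8654

0.8654


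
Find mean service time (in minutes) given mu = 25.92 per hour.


Mean service time = 60/mu = 60/25.92 = 2.31 minutes

2.31 minutes


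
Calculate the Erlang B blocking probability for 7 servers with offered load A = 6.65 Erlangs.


B(N,A) = (A^N/N!) / sum(A^k/k!, k=0..N) with N=7, A=6.65 = 0.2269

0.2269


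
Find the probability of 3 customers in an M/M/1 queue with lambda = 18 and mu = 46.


rho = 18/46; P(n) = (1-rho)*rho^n = (1-18/46)*(18/46)^3 = 0.0365

0.0365


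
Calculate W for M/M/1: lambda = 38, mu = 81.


W = 1/(mu - lambda) = 1/(81 - 38) = 0.0233 hours

0.0233 hours


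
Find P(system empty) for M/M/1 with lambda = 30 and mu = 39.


P0 = 1 - rho = 1 - 30/39 = 0.2308

0.2308


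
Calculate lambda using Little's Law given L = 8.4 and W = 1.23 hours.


lambda = L / W = 8.4 / 1.23 = 6.83 per hour

6.83 per hour


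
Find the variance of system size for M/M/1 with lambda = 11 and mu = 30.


rho = 11/30; Var(N) = rho/(1-rho)^2 = 0.91

0.91


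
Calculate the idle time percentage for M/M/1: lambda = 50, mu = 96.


Idle fraction = (1 - rho) * 100 = (1 - 50/96) * 100 = 47.9%

47.9%


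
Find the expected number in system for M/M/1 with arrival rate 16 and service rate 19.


rho = 16/19; L = rho/(1-rho) = 5.33

5.33


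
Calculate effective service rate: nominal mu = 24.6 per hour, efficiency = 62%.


Effective rate = mu * efficiency = 24.6 * 0.62 = 15.25 per hour

15.25 per hour


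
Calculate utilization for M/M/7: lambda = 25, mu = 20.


rho = lambda/(c*mu) = 25/(7*20) = 0.1786

0.1786


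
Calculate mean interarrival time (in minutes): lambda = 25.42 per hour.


Mean interarrival time = 60/lambda = 60/25.42 = 2.36 minutes

2.36 minutes


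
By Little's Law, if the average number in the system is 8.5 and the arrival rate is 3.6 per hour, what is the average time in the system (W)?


W = L / lambda = 8.5 / 3.6 = 2.3611 hours

2.3611 hours


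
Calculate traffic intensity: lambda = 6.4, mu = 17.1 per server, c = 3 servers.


rho = lambda / (c * mu) = 6.4 / (3 * 17.1) = 0.1248

0.1248


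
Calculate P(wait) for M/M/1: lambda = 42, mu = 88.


P(wait) = rho = lambda/mu = 42/88 = 0.4773

0.4773


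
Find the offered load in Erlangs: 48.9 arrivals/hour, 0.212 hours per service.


Offered load a = lambda * E[S] = 48.9 * 0.212 = 10.37 Erlangs

10.37 Erlangs


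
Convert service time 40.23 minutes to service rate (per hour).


mu = 60 / avg_service_time = 60 / 40.23 = 1.49 per hour

1.49 per hour


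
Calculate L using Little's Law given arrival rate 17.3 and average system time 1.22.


L = lambda * W = 17.3 * 1.22 = 21.11

21.11


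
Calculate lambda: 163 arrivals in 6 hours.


lambda = total arrivals / time = 163 / 6 = 27.17 per hour

27.17 per hour


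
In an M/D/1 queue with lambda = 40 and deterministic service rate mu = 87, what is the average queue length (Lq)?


M/D/1: Lq = rho^2 / (2*(1-rho)) where rho = 40/87; Lq = 0.2

0.2


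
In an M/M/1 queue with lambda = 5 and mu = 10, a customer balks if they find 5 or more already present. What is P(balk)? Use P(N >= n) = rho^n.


P(N >= 5) = rho^5 = (5/10)^5 = 0.0313

0.0313


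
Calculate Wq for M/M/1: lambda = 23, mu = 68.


rho = 23/68; Wq = rho/(mu - lambda) = 0.0075 hours

0.0075 hours


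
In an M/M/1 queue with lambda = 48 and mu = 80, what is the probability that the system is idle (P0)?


P0 = 1 - rho = 1 - 48/80 = 0.4

0.4


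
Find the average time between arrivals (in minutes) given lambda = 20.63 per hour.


Mean interarrival time = 60/lambda = 60/20.63 = 2.91 minutes

2.91 minutes


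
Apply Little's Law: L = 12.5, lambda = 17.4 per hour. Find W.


W = L / lambda = 12.5 / 17.4 = 0.7184 hours

0.7184 hours


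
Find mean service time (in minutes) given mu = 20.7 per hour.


Mean service time = 60/mu = 60/20.7 = 2.9 minutes

2.9 minutes


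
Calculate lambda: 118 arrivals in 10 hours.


lambda = total arrivals / time = 118 / 10 = 11.8 per hour

11.8 per hour


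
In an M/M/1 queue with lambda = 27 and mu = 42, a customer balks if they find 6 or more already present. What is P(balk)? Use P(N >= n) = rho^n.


P(N >= 6) = rho^6 = (27/42)^6 = 0.0706

0.0706


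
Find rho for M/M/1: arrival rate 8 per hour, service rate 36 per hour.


rho = lambda/mu = 8/36 = 0.2222

0.2222


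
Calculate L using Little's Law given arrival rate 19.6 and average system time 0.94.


L = lambda * W = 19.6 * 0.94 = 18.42

18.42


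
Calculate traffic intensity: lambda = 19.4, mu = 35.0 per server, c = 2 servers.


rho = lambda / (c * mu) = 19.4 / (2 * 35.0) = 0.2771

0.2771


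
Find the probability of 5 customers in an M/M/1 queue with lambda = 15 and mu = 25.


rho = 15/25; P(n) = (1-rho)*rho^n = (1-15/25)*(15/25)^5 = 0.0311

0.0311


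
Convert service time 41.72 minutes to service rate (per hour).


mu = 60 / avg_service_time = 60 / 41.72 = 1.44 per hour

1.44 per hour


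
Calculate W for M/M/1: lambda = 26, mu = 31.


W = 1/(mu - lambda) = 1/(31 - 26) = 0.2 hours

0.2 hours


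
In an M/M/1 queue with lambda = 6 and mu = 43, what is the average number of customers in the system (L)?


rho = 6/43; L = rho/(1-rho) = 0.16

0.16


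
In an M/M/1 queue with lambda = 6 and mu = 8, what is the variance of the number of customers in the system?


rho = 6/8; Var(N) = rho/(1-rho)^2 = 12.0

12.0


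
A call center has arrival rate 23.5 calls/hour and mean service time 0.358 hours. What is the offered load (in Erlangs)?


Offered load a = lambda * E[S] = 23.5 * 0.358 = 8.41 Erlangs

8.41 Erlangs


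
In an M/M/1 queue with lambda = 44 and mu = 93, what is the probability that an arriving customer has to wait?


P(wait) = rho = lambda/mu = 44/93 = 0.4731

0.4731


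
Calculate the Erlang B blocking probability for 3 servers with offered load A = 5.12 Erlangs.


B(N,A) = (A^N/N!) / sum(A^k/k!, k=0..N) with N=3, A=5.12 = 0.5378

0.5378


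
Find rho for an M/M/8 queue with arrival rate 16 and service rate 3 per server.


rho = lambda/(c*mu) = 16/(8*3) = 0.6667

0.6667


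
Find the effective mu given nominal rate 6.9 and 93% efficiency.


Effective rate = mu * efficiency = 6.9 * 0.93 = 6.42 per hour

6.42 per hour


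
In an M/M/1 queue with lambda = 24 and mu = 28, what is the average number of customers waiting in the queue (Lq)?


rho = 24/28; Lq = rho^2/(1-rho) = 5.14

5.14


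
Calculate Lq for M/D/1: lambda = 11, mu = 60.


M/D/1: Lq = rho^2 / (2*(1-rho)) where rho = 11/60; Lq = 0.02

0.02


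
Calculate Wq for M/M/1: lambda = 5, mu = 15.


rho = 5/15; Wq = rho/(mu - lambda) = 0.0333 hours

0.0333 hours


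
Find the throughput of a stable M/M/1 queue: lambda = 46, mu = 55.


For a stable queue (lambda < mu), throughput = lambda = 46 per hour

46 per hour


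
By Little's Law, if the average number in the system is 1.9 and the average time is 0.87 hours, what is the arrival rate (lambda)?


lambda = L / W = 1.9 / 0.87 = 2.18 per hour

2.18 per hour


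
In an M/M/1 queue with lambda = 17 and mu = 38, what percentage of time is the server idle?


Idle fraction = (1 - rho) * 100 = (1 - 17/38) * 100 = 55.3%

55.3%


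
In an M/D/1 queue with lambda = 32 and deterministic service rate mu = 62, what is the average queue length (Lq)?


M/D/1: Lq = rho^2 / (2*(1-rho)) where rho = 32/62; Lq = 0.28

0.28


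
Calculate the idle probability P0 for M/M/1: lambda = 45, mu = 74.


P0 = 1 - rho = 1 - 45/74 = 0.3919

0.3919


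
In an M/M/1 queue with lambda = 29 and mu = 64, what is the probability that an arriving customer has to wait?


P(wait) = rho = lambda/mu = 29/64 = 0.4531

0.4531


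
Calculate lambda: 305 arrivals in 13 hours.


lambda = total arrivals / time = 305 / 13 = 23.46 per hour

23.46 per hour


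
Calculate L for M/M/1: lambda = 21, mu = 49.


rho = 21/49; L = rho/(1-rho) = 0.75

0.75


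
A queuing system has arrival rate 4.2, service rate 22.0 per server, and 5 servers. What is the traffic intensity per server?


rho = lambda / (c * mu) = 4.2 / (5 * 22.0) = 0.0382

0.0382


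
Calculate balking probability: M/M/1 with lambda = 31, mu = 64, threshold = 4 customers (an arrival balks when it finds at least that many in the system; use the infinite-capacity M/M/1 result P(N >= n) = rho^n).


P(N >= 4) = rho^4 = (31/64)^4 = 0.055

0.055


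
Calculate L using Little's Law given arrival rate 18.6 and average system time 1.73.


L = lambda * W = 18.6 * 1.73 = 32.18

32.18


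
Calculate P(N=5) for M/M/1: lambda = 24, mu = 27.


rho = 24/27; P(n) = (1-rho)*rho^n = (1-24/27)*(24/27)^5 = 0.0617

0.0617


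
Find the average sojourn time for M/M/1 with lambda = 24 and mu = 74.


W = 1/(mu - lambda) = 1/(74 - 24) = 0.02 hours

0.02 hours


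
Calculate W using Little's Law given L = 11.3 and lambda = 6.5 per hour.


W = L / lambda = 11.3 / 6.5 = 1.7385 hours

1.7385 hours


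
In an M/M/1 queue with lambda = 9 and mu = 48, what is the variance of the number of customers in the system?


rho = 9/48; Var(N) = rho/(1-rho)^2 = 0.28

0.28


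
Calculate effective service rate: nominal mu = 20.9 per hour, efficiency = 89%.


Effective rate = mu * efficiency = 20.9 * 0.89 = 18.6 per hour

18.6 per hour


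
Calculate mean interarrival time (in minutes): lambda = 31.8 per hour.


Mean interarrival time = 60/lambda = 60/31.8 = 1.89 minutes

1.89 minutes


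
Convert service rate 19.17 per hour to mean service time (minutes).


Mean service time = 60/mu = 60/19.17 = 3.13 minutes

3.13 minutes


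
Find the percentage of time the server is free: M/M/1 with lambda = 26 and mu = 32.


Idle fraction = (1 - rho) * 100 = (1 - 26/32) * 100 = 18.8%

18.8%


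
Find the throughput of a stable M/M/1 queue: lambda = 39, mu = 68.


For a stable queue (lambda < mu), throughput = lambda = 39 per hour

39 per hour


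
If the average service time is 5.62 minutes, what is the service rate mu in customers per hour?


mu = 60 / avg_service_time = 60 / 5.62 = 10.68 per hour

10.68 per hour


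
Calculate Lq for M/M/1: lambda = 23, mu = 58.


rho = 23/58; Lq = rho^2/(1-rho) = 0.26

0.26


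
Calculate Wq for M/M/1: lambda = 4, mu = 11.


rho = 4/11; Wq = rho/(mu - lambda) = 0.0519 hours

0.0519 hours


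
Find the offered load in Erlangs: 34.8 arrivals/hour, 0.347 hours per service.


Offered load a = lambda * E[S] = 34.8 * 0.347 = 12.08 Erlangs

12.08 Erlangs


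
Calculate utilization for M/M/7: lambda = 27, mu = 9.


rho = lambda/(c*mu) = 27/(7*9) = 0.4286

0.4286


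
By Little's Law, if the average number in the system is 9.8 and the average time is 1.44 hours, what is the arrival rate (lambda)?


lambda = L / W = 9.8 / 1.44 = 6.81 per hour

6.81 per hour


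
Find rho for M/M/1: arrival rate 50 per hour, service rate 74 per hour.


rho = lambda/mu = 50/74 = 0.6757

0.6757


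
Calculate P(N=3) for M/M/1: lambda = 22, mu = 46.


rho = 22/46; P(n) = (1-rho)*rho^n = (1-22/46)*(22/46)^3 = 0.0571

0.0571


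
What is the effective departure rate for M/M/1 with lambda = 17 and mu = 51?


For a stable queue (lambda < mu), throughput = lambda = 17 per hour

17 per hour


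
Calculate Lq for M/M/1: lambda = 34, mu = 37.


rho = 34/37; Lq = rho^2/(1-rho) = 10.41

10.41


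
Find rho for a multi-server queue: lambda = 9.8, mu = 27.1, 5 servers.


rho = lambda / (c * mu) = 9.8 / (5 * 27.1) = 0.0723

0.0723


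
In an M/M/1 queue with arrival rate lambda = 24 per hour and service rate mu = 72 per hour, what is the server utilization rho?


rho = lambda/mu = 24/72 = 0.3333

0.3333


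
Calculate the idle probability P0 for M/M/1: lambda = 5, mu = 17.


P0 = 1 - rho = 1 - 5/17 = 0.7059

0.7059


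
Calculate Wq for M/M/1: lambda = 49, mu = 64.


rho = 49/64; Wq = rho/(mu - lambda) = 0.051 hours

0.051 hours


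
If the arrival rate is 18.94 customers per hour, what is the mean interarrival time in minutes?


Mean interarrival time = 60/lambda = 60/18.94 = 3.17 minutes

3.17 minutes


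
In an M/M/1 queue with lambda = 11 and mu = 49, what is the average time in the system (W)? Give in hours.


W = 1/(mu - lambda) = 1/(49 - 11) = 0.0263 hours

0.0263 hours


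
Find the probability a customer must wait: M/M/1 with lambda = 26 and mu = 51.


P(wait) = rho = lambda/mu = 26/51 = 0.5098

0.5098


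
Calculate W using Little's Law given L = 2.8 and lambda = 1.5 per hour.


W = L / lambda = 2.8 / 1.5 = 1.8667 hours

1.8667 hours


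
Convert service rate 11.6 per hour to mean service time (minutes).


Mean service time = 60/mu = 60/11.6 = 5.17 minutes

5.17 minutes


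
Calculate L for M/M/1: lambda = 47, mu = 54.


rho = 47/54; L = rho/(1-rho) = 6.71

6.71


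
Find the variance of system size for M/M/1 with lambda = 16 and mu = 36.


rho = 16/36; Var(N) = rho/(1-rho)^2 = 1.44

1.44


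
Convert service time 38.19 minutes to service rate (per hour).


mu = 60 / avg_service_time = 60 / 38.19 = 1.57 per hour

1.57 per hour


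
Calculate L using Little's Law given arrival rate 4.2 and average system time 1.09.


L = lambda * W = 4.2 * 1.09 = 4.58

4.58


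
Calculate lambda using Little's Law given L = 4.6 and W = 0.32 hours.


lambda = L / W = 4.6 / 0.32 = 14.38 per hour

14.38 per hour


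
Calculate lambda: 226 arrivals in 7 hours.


lambda = total arrivals / time = 226 / 7 = 32.29 per hour

32.29 per hour


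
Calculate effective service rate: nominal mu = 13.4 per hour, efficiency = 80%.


Effective rate = mu * efficiency = 13.4 * 0.8 = 10.72 per hour

10.72 per hour


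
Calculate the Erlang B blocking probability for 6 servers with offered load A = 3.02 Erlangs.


B(N,A) = (A^N/N!) / sum(A^k/k!, k=0..N) with N=6, A=3.02 = 0.0533

0.0533


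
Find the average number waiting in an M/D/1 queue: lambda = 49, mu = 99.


M/D/1: Lq = rho^2 / (2*(1-rho)) where rho = 49/99; Lq = 0.24

0.24


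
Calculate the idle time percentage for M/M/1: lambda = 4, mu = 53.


Idle fraction = (1 - rho) * 100 = (1 - 4/53) * 100 = 92.5%

92.5%


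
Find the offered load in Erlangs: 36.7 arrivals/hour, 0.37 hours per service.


Offered load a = lambda * E[S] = 36.7 * 0.37 = 13.58 Erlangs

13.58 Erlangs


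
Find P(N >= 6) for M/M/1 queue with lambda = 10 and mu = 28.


P(N >= 6) = rho^6 = (10/28)^6 = 0.0021

0.0021


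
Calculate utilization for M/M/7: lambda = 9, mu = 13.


rho = lambda/(c*mu) = 9/(7*13) = 0.0989

0.0989


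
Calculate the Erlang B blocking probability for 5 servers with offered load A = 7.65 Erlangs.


B(N,A) = (A^N/N!) / sum(A^k/k!, k=0..N) with N=5, A=7.65 = 0.461

0.461


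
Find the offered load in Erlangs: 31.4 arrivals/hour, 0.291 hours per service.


Offered load a = lambda * E[S] = 31.4 * 0.291 = 9.14 Erlangs

9.14 Erlangs


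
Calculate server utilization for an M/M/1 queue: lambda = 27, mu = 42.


rho = lambda/mu = 27/42 = 0.6429

0.6429


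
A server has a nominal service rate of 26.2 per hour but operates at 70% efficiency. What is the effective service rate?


Effective rate = mu * efficiency = 26.2 * 0.7 = 18.34 per hour

18.34 per hour


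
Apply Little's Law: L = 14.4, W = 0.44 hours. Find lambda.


lambda = L / W = 14.4 / 0.44 = 32.73 per hour

32.73 per hour


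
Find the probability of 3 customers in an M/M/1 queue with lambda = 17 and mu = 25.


rho = 17/25; P(n) = (1-rho)*rho^n = (1-17/25)*(17/25)^3 = 0.1006

0.1006


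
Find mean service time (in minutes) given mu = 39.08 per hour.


Mean service time = 60/mu = 60/39.08 = 1.54 minutes

1.54 minutes


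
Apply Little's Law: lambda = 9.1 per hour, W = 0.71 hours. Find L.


L = lambda * W = 9.1 * 0.71 = 6.46

6.46


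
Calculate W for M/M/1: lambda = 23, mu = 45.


W = 1/(mu - lambda) = 1/(45 - 23) = 0.0455 hours

0.0455 hours


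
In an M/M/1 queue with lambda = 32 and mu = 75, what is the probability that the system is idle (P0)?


P0 = 1 - rho = 1 - 32/75 = 0.5733

0.5733


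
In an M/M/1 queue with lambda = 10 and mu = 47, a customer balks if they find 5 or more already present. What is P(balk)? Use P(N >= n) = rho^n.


P(N >= 5) = rho^5 = (10/47)^5 = 0.0004

0.0004


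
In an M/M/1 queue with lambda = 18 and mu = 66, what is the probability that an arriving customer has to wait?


P(wait) = rho = lambda/mu = 18/66 = 0.2727

0.2727


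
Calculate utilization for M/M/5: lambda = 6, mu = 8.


rho = lambda/(c*mu) = 6/(5*8) = 0.15

0.15


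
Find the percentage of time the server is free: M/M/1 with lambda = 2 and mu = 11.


Idle fraction = (1 - rho) * 100 = (1 - 2/11) * 100 = 81.8%

81.8%


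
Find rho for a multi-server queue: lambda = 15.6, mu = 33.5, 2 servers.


rho = lambda / (c * mu) = 15.6 / (2 * 33.5) = 0.2328

0.2328


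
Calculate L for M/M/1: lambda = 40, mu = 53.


rho = 40/53; L = rho/(1-rho) = 3.08

3.08
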